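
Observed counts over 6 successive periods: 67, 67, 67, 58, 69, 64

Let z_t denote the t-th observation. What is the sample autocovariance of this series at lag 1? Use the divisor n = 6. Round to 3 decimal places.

Mean z̄ = (67 + 67 + 67 + 58 + 69 + 64)/6 = 65.3333
Deviations: 1.6667, 1.6667, 1.6667, -7.3333, 3.6667, -1.3333
Σ_{t=1}^{5}(z_t−z̄)(z_{t+1}−z̄) = -38.4444
γ_1 = -38.4444 / 6 = -6.407

-6.407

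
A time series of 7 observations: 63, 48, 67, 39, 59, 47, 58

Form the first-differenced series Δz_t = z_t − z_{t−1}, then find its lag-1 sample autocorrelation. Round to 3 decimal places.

First differences Δz: -15, 19, -28, 20, -12, 11
Mean of differences = -0.8333
Numerator Σ(Δz_t−Δz̄)(Δz_{t+1}−Δz̄) = -1750.5278
Denominator Σ(Δz_t−Δz̄)² = 2030.8333
r_1(Δz) = -1750.5278 / 2030.8333 = -0.862

-0.862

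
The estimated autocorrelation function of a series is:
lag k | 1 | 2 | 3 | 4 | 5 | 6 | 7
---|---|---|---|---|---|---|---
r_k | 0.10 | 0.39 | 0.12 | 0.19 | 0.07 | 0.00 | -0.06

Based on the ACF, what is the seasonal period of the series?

2

The largest autocorrelation is r_2 = 0.39, with a weaker echo at lag 4 (0.19); the remaining lags stay at or below 0.12.
The dominant spike at lag 2 indicates a seasonal period of 2.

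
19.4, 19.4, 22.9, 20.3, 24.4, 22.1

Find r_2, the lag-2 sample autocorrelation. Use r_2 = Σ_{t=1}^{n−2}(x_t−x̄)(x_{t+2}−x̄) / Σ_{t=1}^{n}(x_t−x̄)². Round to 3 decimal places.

0.140

Mean x̄ = (19.4 + 19.4 + 22.9 + 20.3 + 24.4 + 22.1)/6 = 21.4167
Deviations from mean: -2.0167, -2.0167, 1.4833, -1.1167, 2.9833, 0.6833
Numerator Σ_{t=1}^{4}(x_t−x̄)(x_{t+2}−x̄) = 2.9228
Denominator Σ(x_t−x̄)² = 20.9483
r_2 = 2.9228 / 20.9483 = 0.140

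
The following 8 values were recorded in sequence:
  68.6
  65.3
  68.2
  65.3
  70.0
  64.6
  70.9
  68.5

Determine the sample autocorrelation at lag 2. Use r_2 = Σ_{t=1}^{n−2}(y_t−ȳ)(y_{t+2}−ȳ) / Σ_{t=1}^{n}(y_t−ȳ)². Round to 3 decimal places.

0.511

Mean ȳ = (68.6 + 65.3 + 68.2 + 65.3 + 70.0 + 64.6 + 70.9 + 68.5)/8 = 67.6750
Σ(y_t−ȳ)(y_{t+2}−ȳ) = (0.4856) + (5.6406) + (1.2206) + (7.3031) + (7.4981) + (-2.5369) = 19.6113
Denominator Σ(y_t−ȳ)² = 38.3550
r_2 = 19.6113 / 38.3550 = 0.511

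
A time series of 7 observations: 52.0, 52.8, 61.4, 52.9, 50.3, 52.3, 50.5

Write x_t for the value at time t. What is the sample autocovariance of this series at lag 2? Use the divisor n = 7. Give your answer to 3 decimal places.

Mean x̄ = (52.0 + 52.8 + 61.4 + 52.9 + 50.3 + 52.3 + 50.5)/7 = 53.1714
Σ_{t=1}^{5}(x_t−x̄)(x_{t+2}−x̄) = -25.2588
γ_2 = -25.2588 / 7 = -3.608

-3.608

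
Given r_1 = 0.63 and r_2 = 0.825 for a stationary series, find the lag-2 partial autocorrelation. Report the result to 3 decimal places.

0.710

φ_{22} = (r_2 − r_1²) / (1 − r_1²)
r_1² = (0.63)² = 0.3969
Numerator = 0.825 − 0.3969 = 0.4281; denominator = 1 − 0.3969 = 0.6031
φ_{22} = 0.4281 / 0.6031 = 0.710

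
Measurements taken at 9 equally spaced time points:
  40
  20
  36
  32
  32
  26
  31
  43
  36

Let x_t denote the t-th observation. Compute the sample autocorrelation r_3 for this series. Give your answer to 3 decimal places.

-0.115

Mean x̄ = (40 + 20 + 36 + 32 + 32 + 26 + 31 + 43 + 36)/9 = 32.8889
Σ(x_t−x̄)(x_{t+3}−x̄) = (-6.3210) + (11.4568) + (-21.4321) + (1.6790) + (-8.9877) + (-21.4321) = -45.0370
Denominator Σ(x_t−x̄)² = 390.8889
r_3 = -45.0370 / 390.8889 = -0.115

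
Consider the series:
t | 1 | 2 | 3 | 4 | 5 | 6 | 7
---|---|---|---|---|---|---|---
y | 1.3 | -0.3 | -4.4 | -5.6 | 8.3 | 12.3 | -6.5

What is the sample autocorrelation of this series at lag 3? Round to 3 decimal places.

Mean ȳ = (1.3 − 0.3 − 4.4 − 5.6 + 8.3 + 12.3 − 6.5)/7 = 0.7286
Σ(y_t−ȳ)(y_{t+3}−ȳ) = (-3.6163) + (-7.7878) + (-59.3449) + (45.7465) = -25.0024
Denominator Σ(y_t−ȳ)² = 311.2143
r_3 = -25.0024 / 311.2143 = -0.080

-0.080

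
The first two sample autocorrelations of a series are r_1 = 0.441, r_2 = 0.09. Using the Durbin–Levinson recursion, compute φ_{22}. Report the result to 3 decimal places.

φ_{22} = (r_2 − r_1²) / (1 − r_1²)
r_1² = (0.441)² = 0.194481
Numerator = 0.09 − 0.1945 = -0.1045; denominator = 1 − 0.1945 = 0.8055
φ_{22} = -0.1045 / 0.8055 = -0.130

-0.130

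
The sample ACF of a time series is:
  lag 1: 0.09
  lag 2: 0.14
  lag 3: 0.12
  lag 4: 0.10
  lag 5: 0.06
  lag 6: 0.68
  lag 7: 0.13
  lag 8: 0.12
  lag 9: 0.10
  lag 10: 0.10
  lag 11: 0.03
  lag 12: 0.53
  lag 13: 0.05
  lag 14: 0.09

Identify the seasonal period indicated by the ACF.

The largest autocorrelation is r_6 = 0.68, with a weaker echo at lag 12 (0.53); the remaining lags stay at or below 0.14.
The dominant spike at lag 6 indicates a seasonal period of 6.

6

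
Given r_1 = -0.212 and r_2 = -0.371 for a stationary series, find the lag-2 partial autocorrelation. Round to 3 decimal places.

φ_{22} = (r_2 − r_1²) / (1 − r_1²)
r_1² = (-0.212)² = 0.044944
Numerator = -0.371 − 0.0449 = -0.4159; denominator = 1 − 0.0449 = 0.9551
φ_{22} = -0.4159 / 0.9551 = -0.436

-0.436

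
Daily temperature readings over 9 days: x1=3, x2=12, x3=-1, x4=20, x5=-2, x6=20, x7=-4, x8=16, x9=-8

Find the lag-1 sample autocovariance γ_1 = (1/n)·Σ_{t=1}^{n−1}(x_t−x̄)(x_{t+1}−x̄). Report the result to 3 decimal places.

-85.141

Mean x̄ = (3 + 12 − 1 + 20 − 2 + 20 − 4 + 16 − 8)/9 = 6.2222
Σ_{t=1}^{8}(x_t−x̄)(x_{t+1}−x̄) = -766.2716
γ_1 = -766.2716 / 9 = -85.141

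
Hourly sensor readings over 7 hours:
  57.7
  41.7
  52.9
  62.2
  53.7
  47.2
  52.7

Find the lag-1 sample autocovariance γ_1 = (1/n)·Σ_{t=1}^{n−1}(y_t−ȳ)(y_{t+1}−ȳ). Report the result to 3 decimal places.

-7.425

Mean ȳ = (57.7 + 41.7 + 52.9 + 62.2 + 53.7 + 47.2 + 52.7)/7 = 52.5857
Deviations: 5.1143, -10.8857, 0.3143, 9.6143, 1.1143, -5.3857, 0.1143
Σ_{t=1}^{6}(y_t−ȳ)(y_{t+1}−ȳ) = -51.9759
γ_1 = -51.9759 / 7 = -7.425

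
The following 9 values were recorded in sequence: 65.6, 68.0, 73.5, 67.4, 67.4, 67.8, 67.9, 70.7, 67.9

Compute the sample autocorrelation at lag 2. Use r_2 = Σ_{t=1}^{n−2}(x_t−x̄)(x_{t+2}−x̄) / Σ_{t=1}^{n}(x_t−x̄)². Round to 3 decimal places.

-0.455

Mean x̄ = (65.6 + 68.0 + 73.5 + 67.4 + 67.4 + 67.8 + 67.9 + 70.7 + 67.9)/9 = 68.4667
Numerator Σ_{t=1}^{7}(x_t−x̄)(x_{t+2}−x̄) = -19.1522
Denominator Σ(x_t−x̄)² = 42.1200
r_2 = -19.1522 / 42.1200 = -0.455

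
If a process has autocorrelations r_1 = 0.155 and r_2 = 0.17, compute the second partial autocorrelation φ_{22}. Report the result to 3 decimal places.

φ_{22} = (r_2 − r_1²) / (1 − r_1²)
r_1² = (0.155)² = 0.024025
Numerator = 0.17 − 0.0240 = 0.1460; denominator = 1 − 0.0240 = 0.9760
φ_{22} = 0.1460 / 0.9760 = 0.150

0.150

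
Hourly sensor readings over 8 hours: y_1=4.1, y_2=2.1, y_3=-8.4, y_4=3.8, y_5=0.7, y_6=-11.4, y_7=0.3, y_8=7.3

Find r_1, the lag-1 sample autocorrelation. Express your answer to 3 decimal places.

-0.172

Mean ȳ = (4.1 + 2.1 − 8.4 + 3.8 + 0.7 − 11.4 + 0.3 + 7.3)/8 = -0.1875
Deviations from mean: 4.2875, 2.2875, -8.2125, 3.9875, 0.8875, -11.2125, 0.4875, 7.4875
Numerator Σ_{t=1}^{7}(y_t−ȳ)(y_{t+1}−ȳ) = -49.9539
Denominator Σ(y_t−ȳ)² = 289.7688
r_1 = -49.9539 / 289.7688 = -0.172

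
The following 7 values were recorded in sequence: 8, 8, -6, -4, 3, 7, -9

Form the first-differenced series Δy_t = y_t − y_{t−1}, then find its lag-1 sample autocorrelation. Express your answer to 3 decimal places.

-0.129

First differences Δy: 0, -14, 2, 7, 4, -16
Mean of differences = -2.8333
Numerator Σ(Δy_t−Δȳ)(Δy_{t+1}−Δȳ) = -60.8611
Denominator Σ(Δy_t−Δȳ)² = 472.8333
r_1(Δy) = -60.8611 / 472.8333 = -0.129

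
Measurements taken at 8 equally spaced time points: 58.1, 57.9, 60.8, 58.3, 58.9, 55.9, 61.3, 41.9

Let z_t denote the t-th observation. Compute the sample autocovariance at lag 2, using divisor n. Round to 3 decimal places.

4.724

Mean z̄ = (58.1 + 57.9 + 60.8 + 58.3 + 58.9 + 55.9 + 61.3 + 41.9)/8 = 56.6375
Σ_{t=1}^{6}(z_t−z̄)(z_{t+2}−z̄) = 37.7959
γ_2 = 37.7959 / 8 = 4.724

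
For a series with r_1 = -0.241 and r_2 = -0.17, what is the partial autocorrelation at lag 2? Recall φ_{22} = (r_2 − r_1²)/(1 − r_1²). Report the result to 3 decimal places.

-0.242

φ_{22} = (r_2 − r_1²) / (1 − r_1²)
r_1² = (-0.241)² = 0.058081
Numerator = -0.17 − 0.0581 = -0.2281; denominator = 1 − 0.0581 = 0.9419
φ_{22} = -0.2281 / 0.9419 = -0.242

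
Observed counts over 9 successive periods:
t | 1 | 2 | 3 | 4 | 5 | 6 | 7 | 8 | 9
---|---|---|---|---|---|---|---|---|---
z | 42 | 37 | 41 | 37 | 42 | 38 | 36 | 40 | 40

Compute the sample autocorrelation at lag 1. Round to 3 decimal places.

Mean z̄ = (42 + 37 + 41 + 37 + 42 + 38 + 36 + 40 + 40)/9 = 39.2222
Numerator Σ_{t=1}^{8}(z_t−z̄)(z_{t+1}−z̄) = -21.6049
Denominator Σ(z_t−z̄)² = 41.5556
r_1 = -21.6049 / 41.5556 = -0.520

-0.520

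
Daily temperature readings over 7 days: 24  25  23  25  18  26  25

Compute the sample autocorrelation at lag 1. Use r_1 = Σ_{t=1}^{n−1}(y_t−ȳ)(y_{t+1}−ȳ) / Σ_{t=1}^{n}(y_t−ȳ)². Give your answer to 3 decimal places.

-0.436

Mean ȳ = (24 + 25 + 23 + 25 + 18 + 26 + 25)/7 = 23.7143
Deviations from mean: 0.2857, 1.2857, -0.7143, 1.2857, -5.7143, 2.2857, 1.2857
Numerator Σ_{t=1}^{6}(y_t−ȳ)(y_{t+1}−ȳ) = -18.9388
Denominator Σ(y_t−ȳ)² = 43.4286
r_1 = -18.9388 / 43.4286 = -0.436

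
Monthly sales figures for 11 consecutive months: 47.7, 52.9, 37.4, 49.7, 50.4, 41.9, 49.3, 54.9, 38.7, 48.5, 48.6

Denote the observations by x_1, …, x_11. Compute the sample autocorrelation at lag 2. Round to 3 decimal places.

-0.283

Mean x̄ = (47.7 + 52.9 + 37.4 + 49.7 + 50.4 + 41.9 + 49.3 + 54.9 + 38.7 + 48.5 + 48.6)/11 = 47.2727
Numerator Σ_{t=1}^{9}(x_t−x̄)(x_{t+2}−x̄) = -88.5115
Denominator Σ(x_t−x̄)² = 312.9018
r_2 = -88.5115 / 312.9018 = -0.283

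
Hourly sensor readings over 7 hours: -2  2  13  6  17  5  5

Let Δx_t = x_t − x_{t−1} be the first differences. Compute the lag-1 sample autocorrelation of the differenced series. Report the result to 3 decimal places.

-0.557

First differences Δx: 4, 11, -7, 11, -12, 0
Mean of differences = 1.1667
Numerator Σ(Δx_t−Δx̄)(Δx_{t+1}−Δx̄) = -246.8611
Denominator Σ(Δx_t−Δx̄)² = 442.8333
r_1(Δx) = -246.8611 / 442.8333 = -0.557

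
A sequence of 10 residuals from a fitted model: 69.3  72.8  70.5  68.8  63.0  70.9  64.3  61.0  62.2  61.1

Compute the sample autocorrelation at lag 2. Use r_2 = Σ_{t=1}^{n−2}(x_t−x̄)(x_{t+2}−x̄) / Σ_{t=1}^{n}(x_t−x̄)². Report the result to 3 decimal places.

0.243

Mean x̄ = (69.3 + 72.8 + 70.5 + 68.8 + 63.0 + 70.9 + 64.3 + 61.0 + 62.2 + 61.1)/10 = 66.3900
Numerator Σ_{t=1}^{8}(x_t−x̄)(x_{t+2}−x̄) = 44.3908
Denominator Σ(x_t−x̄)² = 183.0490
r_2 = 44.3908 / 183.0490 = 0.243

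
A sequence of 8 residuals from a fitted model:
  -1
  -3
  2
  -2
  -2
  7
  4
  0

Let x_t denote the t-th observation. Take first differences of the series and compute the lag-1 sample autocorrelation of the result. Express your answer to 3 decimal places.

First differences Δx: -2, 5, -4, 0, 9, -3, -4
Mean of differences = 0.1429
Numerator Σ(Δx_t−Δx̄)(Δx_{t+1}−Δx̄) = -46.0204
Denominator Σ(Δx_t−Δx̄)² = 150.8571
r_1(Δx) = -46.0204 / 150.8571 = -0.305

-0.305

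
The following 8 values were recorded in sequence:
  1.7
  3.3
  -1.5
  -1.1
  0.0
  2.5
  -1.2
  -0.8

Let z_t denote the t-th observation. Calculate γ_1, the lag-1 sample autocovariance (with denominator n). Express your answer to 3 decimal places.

-0.073

Mean z̄ = (1.7 + 3.3 − 1.5 − 1.1 + 0.0 + 2.5 − 1.2 − 0.8)/8 = 0.3625
Deviations: 1.3375, 2.9375, -1.8625, -1.4625, -0.3625, 2.1375, -1.5625, -1.1625
Σ_{t=1}^{7}(z_t−z̄)(z_{t+1}−z̄) = -0.5864
γ_1 = -0.5864 / 8 = -0.073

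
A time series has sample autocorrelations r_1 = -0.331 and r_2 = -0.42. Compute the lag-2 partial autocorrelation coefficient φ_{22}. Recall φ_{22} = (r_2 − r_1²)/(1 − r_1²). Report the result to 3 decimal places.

φ_{22} = (r_2 − r_1²) / (1 − r_1²)
r_1² = (-0.331)² = 0.109561
Numerator = -0.42 − 0.1096 = -0.5296; denominator = 1 − 0.1096 = 0.8904
φ_{22} = -0.5296 / 0.8904 = -0.595

-0.595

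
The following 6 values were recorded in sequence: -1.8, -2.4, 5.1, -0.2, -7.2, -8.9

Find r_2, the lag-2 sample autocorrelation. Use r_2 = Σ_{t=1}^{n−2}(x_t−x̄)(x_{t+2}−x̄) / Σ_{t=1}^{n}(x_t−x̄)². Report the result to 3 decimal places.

Mean x̄ = (-1.8 − 2.4 + 5.1 − 0.2 − 7.2 − 8.9)/6 = -2.5667
Deviations from mean: 0.7667, 0.1667, 7.6667, 2.3667, -4.6333, -6.3333
Numerator Σ_{t=1}^{4}(x_t−x̄)(x_{t+2}−x̄) = -44.2389
Denominator Σ(x_t−x̄)² = 126.5733
r_2 = -44.2389 / 126.5733 = -0.350

-0.350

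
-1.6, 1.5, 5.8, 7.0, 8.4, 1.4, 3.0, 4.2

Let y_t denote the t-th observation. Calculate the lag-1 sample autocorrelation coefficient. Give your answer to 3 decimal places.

Mean ȳ = (-1.6 + 1.5 + 5.8 + 7.0 + 8.4 + 1.4 + 3.0 + 4.2)/8 = 3.7125
Numerator Σ_{t=1}^{7}(y_t−ȳ)(y_{t+1}−ȳ) = 19.8686
Denominator Σ(y_t−ȳ)² = 76.3488
r_1 = 19.8686 / 76.3488 = 0.260

0.260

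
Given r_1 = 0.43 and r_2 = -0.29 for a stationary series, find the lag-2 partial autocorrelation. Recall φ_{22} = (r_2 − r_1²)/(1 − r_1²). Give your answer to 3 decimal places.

-0.583

φ_{22} = (r_2 − r_1²) / (1 − r_1²)
r_1² = (0.43)² = 0.1849
Numerator = -0.29 − 0.1849 = -0.4749; denominator = 1 − 0.1849 = 0.8151
φ_{22} = -0.4749 / 0.8151 = -0.583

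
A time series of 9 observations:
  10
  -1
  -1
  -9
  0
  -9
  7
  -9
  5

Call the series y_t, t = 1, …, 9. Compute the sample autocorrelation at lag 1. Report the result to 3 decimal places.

-0.456

Mean ȳ = (10 − 1 − 1 − 9 + 0 − 9 + 7 − 9 + 5)/9 = -0.7778
Numerator Σ_{t=1}^{8}(y_t−ȳ)(y_{t+1}−ȳ) = -188.7160
Denominator Σ(y_t−ȳ)² = 413.5556
r_1 = -188.7160 / 413.5556 = -0.456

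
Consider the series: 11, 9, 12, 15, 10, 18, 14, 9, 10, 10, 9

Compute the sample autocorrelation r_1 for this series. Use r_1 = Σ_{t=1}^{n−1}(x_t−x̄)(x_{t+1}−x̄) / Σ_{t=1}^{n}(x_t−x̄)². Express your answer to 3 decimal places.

0.073

Mean x̄ = (11 + 9 + 12 + 15 + 10 + 18 + 14 + 9 + 10 + 10 + 9)/11 = 11.5455
Numerator Σ_{t=1}^{10}(x_t−x̄)(x_{t+1}−x̄) = 6.3388
Denominator Σ(x_t−x̄)² = 86.7273
r_1 = 6.3388 / 86.7273 = 0.073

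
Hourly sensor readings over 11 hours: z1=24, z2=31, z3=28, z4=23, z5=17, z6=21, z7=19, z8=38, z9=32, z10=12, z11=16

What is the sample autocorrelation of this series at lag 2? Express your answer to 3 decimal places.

Mean z̄ = (24 + 31 + 28 + 23 + 17 + 21 + 19 + 38 + 32 + 12 + 16)/11 = 23.7273
Numerator Σ_{t=1}^{9}(z_t−z̄)(z_{t+2}−z̄) = -308.4215
Denominator Σ(z_t−z̄)² = 616.1818
r_2 = -308.4215 / 616.1818 = -0.501

-0.501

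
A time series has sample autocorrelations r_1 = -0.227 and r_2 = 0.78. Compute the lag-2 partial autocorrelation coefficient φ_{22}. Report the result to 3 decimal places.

φ_{22} = (r_2 − r_1²) / (1 − r_1²)
r_1² = (-0.227)² = 0.051529
Numerator = 0.78 − 0.0515 = 0.7285; denominator = 1 − 0.0515 = 0.9485
φ_{22} = 0.7285 / 0.9485 = 0.768

0.768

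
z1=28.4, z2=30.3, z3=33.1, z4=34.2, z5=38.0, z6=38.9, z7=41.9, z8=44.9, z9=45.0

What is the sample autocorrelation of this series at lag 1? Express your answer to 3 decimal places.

0.690

Mean z̄ = (28.4 + 30.3 + 33.1 + 34.2 + 38.0 + 38.9 + 41.9 + 44.9 + 45.0)/9 = 37.1889
Numerator Σ_{t=1}^{8}(z_t−z̄)(z_{t+1}−z̄) = 204.5199
Denominator Σ(z_t−z̄)² = 296.6089
r_1 = 204.5199 / 296.6089 = 0.690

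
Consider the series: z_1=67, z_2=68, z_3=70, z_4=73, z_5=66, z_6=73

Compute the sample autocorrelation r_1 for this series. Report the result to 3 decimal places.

Mean z̄ = (67 + 68 + 70 + 73 + 66 + 73)/6 = 69.5000
Σ(z_t−z̄)(z_{t+1}−z̄) = (3.7500) + (-0.7500) + (1.7500) + (-12.2500) + (-12.2500) = -19.7500
Denominator Σ(z_t−z̄)² = 45.5000
r_1 = -19.7500 / 45.5000 = -0.434

-0.434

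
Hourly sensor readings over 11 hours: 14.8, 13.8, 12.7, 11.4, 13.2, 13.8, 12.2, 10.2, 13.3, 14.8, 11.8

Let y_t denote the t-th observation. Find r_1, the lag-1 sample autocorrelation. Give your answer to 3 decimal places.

Mean ȳ = (14.8 + 13.8 + 12.7 + 11.4 + 13.2 + 13.8 + 12.2 + 10.2 + 13.3 + 14.8 + 11.8)/11 = 12.9091
Numerator Σ_{t=1}^{10}(y_t−ȳ)(y_{t+1}−ȳ) = 0.5063
Denominator Σ(y_t−ȳ)² = 20.3691
r_1 = 0.5063 / 20.3691 = 0.025

0.025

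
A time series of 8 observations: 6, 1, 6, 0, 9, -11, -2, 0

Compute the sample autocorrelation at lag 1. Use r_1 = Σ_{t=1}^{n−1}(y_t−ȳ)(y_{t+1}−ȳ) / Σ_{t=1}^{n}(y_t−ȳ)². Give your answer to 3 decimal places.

Mean ȳ = (6 + 1 + 6 + 0 + 9 − 11 − 2 + 0)/8 = 1.1250
Deviations from mean: 4.8750, -0.1250, 4.8750, -1.1250, 7.8750, -12.1250, -3.1250, -1.1250
Σ(y_t−ȳ)(y_{t+1}−ȳ) = (-0.6094) + (-0.6094) + (-5.4844) + (-8.8594) + (-95.4844) + (37.8906) + (3.5156) = -69.6406
Denominator Σ(y_t−ȳ)² = 268.8750
r_1 = -69.6406 / 268.8750 = -0.259

-0.259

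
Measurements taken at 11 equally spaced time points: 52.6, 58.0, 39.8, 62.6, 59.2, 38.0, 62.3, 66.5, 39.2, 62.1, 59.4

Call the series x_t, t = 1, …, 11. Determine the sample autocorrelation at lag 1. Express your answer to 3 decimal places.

Mean x̄ = (52.6 + 58.0 + 39.8 + 62.6 + 59.2 + 38.0 + 62.3 + 66.5 + 39.2 + 62.1 + 59.4)/11 = 54.5182
Numerator Σ_{t=1}^{10}(x_t−x̄)(x_{t+1}−x̄) = -514.3394
Denominator Σ(x_t−x̄)² = 1112.5964
r_1 = -514.3394 / 1112.5964 = -0.462

-0.462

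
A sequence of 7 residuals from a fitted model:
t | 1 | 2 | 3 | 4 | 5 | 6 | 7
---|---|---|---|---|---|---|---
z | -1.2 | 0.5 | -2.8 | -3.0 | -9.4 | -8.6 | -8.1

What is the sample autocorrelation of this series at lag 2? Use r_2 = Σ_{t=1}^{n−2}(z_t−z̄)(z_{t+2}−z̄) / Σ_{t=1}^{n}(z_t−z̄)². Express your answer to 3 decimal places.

Mean z̄ = (-1.2 + 0.5 − 2.8 − 3.0 − 9.4 − 8.6 − 8.1)/7 = -4.6571
Deviations from mean: 3.4571, 5.1571, 1.8571, 1.6571, -4.7429, -3.9429, -3.4429
Σ(z_t−z̄)(z_{t+2}−z̄) = (6.4204) + (8.5461) + (-8.8082) + (-6.5339) + (16.3290) = 15.9535
Denominator Σ(z_t−z̄)² = 94.6371
r_2 = 15.9535 / 94.6371 = 0.169

0.169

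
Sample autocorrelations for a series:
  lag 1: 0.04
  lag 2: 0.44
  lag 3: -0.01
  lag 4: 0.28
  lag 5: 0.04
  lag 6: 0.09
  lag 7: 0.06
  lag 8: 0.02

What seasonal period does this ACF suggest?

2

The largest autocorrelation is r_2 = 0.44, with a weaker echo at lag 4 (0.28); the remaining lags stay at or below 0.09.
The dominant spike at lag 2 indicates a seasonal period of 2.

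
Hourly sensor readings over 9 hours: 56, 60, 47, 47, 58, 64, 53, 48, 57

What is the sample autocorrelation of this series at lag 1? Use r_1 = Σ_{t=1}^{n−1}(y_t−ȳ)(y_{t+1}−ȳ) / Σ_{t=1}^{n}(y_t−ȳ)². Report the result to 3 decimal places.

Mean ȳ = (56 + 60 + 47 + 47 + 58 + 64 + 53 + 48 + 57)/9 = 54.4444
Numerator Σ_{t=1}^{8}(y_t−ȳ)(y_{t+1}−ȳ) = 9.2469
Denominator Σ(y_t−ȳ)² = 298.2222
r_1 = 9.2469 / 298.2222 = 0.031

0.031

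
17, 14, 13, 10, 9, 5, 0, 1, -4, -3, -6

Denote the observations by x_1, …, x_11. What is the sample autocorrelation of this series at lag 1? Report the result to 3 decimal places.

0.716

Mean x̄ = (17 + 14 + 13 + 10 + 9 + 5 + 0 + 1 − 4 − 3 − 6)/11 = 5.0909
Numerator Σ_{t=1}^{10}(x_t−x̄)(x_{t+1}−x̄) = 455.9917
Denominator Σ(x_t−x̄)² = 636.9091
r_1 = 455.9917 / 636.9091 = 0.716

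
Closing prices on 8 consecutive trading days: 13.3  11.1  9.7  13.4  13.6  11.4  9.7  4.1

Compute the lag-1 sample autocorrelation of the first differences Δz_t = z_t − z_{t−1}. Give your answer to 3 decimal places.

0.166

First differences Δz: -2.2, -1.4, 3.7, 0.2, -2.2, -1.7, -5.6
Mean of differences = -1.3143
Numerator Σ(Δz_t−Δz̄)(Δz_{t+1}−Δz̄) = 7.8927
Denominator Σ(Δz_t−Δz̄)² = 47.5286
r_1(Δz) = 7.8927 / 47.5286 = 0.166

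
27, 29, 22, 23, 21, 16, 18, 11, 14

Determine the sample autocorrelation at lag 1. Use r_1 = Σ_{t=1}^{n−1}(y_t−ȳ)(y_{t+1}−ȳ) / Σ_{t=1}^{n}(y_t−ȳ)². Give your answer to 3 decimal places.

0.591

Mean ȳ = (27 + 29 + 22 + 23 + 21 + 16 + 18 + 11 + 14)/9 = 20.1111
Numerator Σ_{t=1}^{8}(y_t−ȳ)(y_{t+1}−ȳ) = 165.9877
Denominator Σ(y_t−ȳ)² = 280.8889
r_1 = 165.9877 / 280.8889 = 0.591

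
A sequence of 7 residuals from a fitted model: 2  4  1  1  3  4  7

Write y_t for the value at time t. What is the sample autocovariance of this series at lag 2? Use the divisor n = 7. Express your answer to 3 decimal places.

Mean ȳ = (2 + 4 + 1 + 1 + 3 + 4 + 7)/7 = 3.1429
Deviations: -1.1429, 0.8571, -2.1429, -2.1429, -0.1429, 0.8571, 3.8571
Σ_{t=1}^{5}(y_t−ȳ)(y_{t+2}−ȳ) = -1.4694
γ_2 = -1.4694 / 7 = -0.210

-0.210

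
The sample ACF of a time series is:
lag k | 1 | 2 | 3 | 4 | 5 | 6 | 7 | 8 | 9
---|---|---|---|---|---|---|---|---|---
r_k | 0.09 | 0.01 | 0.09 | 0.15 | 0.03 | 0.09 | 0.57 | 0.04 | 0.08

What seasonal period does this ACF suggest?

7

The largest autocorrelation is r_7 = 0.57; the remaining lags stay at or below 0.15.
The dominant spike at lag 7 indicates a seasonal period of 7.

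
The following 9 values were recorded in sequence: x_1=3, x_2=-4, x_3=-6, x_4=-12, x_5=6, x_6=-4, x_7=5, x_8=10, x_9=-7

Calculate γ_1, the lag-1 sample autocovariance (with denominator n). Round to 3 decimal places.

-6.444

Mean x̄ = (3 − 4 − 6 − 12 + 6 − 4 + 5 + 10 − 7)/9 = -1.0000
Σ_{t=1}^{8}(x_t−x̄)(x_{t+1}−x̄) = -58.0000
γ_1 = -58.0000 / 9 = -6.444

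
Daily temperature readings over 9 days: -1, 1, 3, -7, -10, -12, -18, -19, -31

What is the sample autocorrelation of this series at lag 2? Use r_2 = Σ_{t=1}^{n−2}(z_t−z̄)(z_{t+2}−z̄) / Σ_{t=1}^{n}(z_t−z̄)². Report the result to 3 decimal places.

Mean z̄ = (-1 + 1 + 3 − 7 − 10 − 12 − 18 − 19 − 31)/9 = -10.4444
Numerator Σ_{t=1}^{7}(z_t−z̄)(z_{t+2}−z̄) = 332.2716
Denominator Σ(z_t−z̄)² = 968.2222
r_2 = 332.2716 / 968.2222 = 0.343

0.343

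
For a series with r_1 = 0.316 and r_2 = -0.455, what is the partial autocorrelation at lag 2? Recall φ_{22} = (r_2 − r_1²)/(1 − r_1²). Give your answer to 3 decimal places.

φ_{22} = (r_2 − r_1²) / (1 − r_1²)
r_1² = (0.316)² = 0.099856
Numerator = -0.455 − 0.0999 = -0.5549; denominator = 1 − 0.0999 = 0.9001
φ_{22} = -0.5549 / 0.9001 = -0.616

-0.616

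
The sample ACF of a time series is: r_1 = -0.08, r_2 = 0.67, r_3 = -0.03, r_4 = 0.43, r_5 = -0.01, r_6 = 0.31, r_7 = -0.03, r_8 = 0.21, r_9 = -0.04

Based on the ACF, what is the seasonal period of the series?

2

The largest autocorrelation is r_2 = 0.67, with weaker echoes at lags 4 (0.43), 6 (0.31) and 8 (0.21); the remaining lags stay at or below -0.01.
The dominant spike at lag 2 indicates a seasonal period of 2.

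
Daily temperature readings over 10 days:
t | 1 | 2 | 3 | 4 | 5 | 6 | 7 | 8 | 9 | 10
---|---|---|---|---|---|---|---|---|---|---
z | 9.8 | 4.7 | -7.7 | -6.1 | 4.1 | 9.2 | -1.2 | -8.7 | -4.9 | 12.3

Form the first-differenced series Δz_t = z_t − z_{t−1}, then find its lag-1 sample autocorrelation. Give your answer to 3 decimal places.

0.224

First differences Δz: -5.1, -12.4, 1.6, 10.2, 5.1, -10.4, -7.5, 3.8, 17.2
Mean of differences = 0.2778
Numerator Σ(Δz_t−Δz̄)(Δz_{t+1}−Δz̄) = 176.1495
Denominator Σ(Δz_t−Δz̄)² = 786.3756
r_1(Δz) = 176.1495 / 786.3756 = 0.224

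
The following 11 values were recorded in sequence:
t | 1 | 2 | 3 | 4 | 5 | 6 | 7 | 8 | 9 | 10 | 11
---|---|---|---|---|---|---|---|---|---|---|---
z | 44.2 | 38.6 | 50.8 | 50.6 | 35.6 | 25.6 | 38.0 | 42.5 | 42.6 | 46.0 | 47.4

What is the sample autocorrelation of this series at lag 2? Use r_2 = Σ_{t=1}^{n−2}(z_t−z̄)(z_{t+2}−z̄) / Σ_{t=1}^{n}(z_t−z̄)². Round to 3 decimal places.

-0.347

Mean z̄ = (44.2 + 38.6 + 50.8 + 50.6 + 35.6 + 25.6 + 38.0 + 42.5 + 42.6 + 46.0 + 47.4)/11 = 41.9909
Numerator Σ_{t=1}^{9}(z_t−z̄)(z_{t+2}−z̄) = -187.0756
Denominator Σ(z_t−z̄)² = 539.4891
r_2 = -187.0756 / 539.4891 = -0.347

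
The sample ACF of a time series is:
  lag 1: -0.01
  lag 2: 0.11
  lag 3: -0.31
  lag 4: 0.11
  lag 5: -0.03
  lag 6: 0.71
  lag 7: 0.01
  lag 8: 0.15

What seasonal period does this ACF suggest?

6

The largest autocorrelation is r_6 = 0.71; the remaining lags stay at or below 0.15.
The dominant spike at lag 6 indicates a seasonal period of 6.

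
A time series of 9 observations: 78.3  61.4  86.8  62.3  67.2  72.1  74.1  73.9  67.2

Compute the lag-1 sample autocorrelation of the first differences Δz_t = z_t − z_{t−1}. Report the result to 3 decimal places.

-0.695

First differences Δz: -16.9, 25.4, -24.5, 4.9, 4.9, 2.0, -0.2, -6.7
Mean of differences = -1.3875
Numerator Σ(Δz_t−Δz̄)(Δz_{t+1}−Δz̄) = -1121.4414
Denominator Σ(Δz_t−Δz̄)² = 1612.5688
r_1(Δz) = -1121.4414 / 1612.5688 = -0.695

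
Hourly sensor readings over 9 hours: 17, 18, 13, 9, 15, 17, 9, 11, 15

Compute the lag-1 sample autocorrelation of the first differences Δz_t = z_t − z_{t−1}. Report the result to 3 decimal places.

-0.138

First differences Δz: 1, -5, -4, 6, 2, -8, 2, 4
Mean of differences = -0.2500
Numerator Σ(Δz_t−Δz̄)(Δz_{t+1}−Δz̄) = -22.8125
Denominator Σ(Δz_t−Δz̄)² = 165.5000
r_1(Δz) = -22.8125 / 165.5000 = -0.138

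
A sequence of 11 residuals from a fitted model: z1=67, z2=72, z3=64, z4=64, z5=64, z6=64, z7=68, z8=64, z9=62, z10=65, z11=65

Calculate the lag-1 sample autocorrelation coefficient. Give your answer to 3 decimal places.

Mean z̄ = (67 + 72 + 64 + 64 + 64 + 64 + 68 + 64 + 62 + 65 + 65)/11 = 65.3636
Numerator Σ_{t=1}^{10}(z_t−z̄)(z_{t+1}−z̄) = 6.1405
Denominator Σ(z_t−z̄)² = 74.5455
r_1 = 6.1405 / 74.5455 = 0.082

0.082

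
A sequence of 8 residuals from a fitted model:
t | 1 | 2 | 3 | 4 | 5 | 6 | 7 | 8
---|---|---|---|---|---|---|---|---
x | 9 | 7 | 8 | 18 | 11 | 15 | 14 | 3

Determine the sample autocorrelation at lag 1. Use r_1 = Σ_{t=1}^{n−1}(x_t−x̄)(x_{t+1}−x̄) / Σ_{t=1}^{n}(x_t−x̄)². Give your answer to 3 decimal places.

-0.063

Mean x̄ = (9 + 7 + 8 + 18 + 11 + 15 + 14 + 3)/8 = 10.6250
Deviations from mean: -1.6250, -3.6250, -2.6250, 7.3750, 0.3750, 4.3750, 3.3750, -7.6250
Numerator Σ_{t=1}^{7}(x_t−x̄)(x_{t+1}−x̄) = -10.5156
Denominator Σ(x_t−x̄)² = 165.8750
r_1 = -10.5156 / 165.8750 = -0.063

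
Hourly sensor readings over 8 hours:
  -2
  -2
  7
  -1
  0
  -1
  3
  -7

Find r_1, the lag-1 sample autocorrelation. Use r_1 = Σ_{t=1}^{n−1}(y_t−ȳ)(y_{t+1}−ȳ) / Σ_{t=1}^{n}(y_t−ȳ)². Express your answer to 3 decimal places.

Mean ȳ = (-2 − 2 + 7 − 1 + 0 − 1 + 3 − 7)/8 = -0.3750
Deviations from mean: -1.6250, -1.6250, 7.3750, -0.6250, 0.3750, -0.6250, 3.3750, -6.6250
Σ(y_t−ȳ)(y_{t+1}−ȳ) = (2.6406) + (-11.9844) + (-4.6094) + (-0.2344) + (-0.2344) + (-2.1094) + (-22.3594) = -38.8906
Denominator Σ(y_t−ȳ)² = 115.8750
r_1 = -38.8906 / 115.8750 = -0.336

-0.336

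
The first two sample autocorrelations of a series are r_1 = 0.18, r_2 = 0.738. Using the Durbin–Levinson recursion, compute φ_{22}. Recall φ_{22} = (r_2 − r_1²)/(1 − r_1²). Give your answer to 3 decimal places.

φ_{22} = (r_2 − r_1²) / (1 − r_1²)
r_1² = (0.18)² = 0.0324
Numerator = 0.738 − 0.0324 = 0.7056; denominator = 1 − 0.0324 = 0.9676
φ_{22} = 0.7056 / 0.9676 = 0.729

0.729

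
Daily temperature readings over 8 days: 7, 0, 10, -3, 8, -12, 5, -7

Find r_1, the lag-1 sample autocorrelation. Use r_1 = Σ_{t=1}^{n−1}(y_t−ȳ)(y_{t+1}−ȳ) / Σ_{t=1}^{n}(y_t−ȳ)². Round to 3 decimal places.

Mean ȳ = (7 + 0 + 10 − 3 + 8 − 12 + 5 − 7)/8 = 1.0000
Numerator Σ_{t=1}^{7}(y_t−ȳ)(y_{t+1}−ȳ) = -254.0000
Denominator Σ(y_t−ȳ)² = 432.0000
r_1 = -254.0000 / 432.0000 = -0.588

-0.588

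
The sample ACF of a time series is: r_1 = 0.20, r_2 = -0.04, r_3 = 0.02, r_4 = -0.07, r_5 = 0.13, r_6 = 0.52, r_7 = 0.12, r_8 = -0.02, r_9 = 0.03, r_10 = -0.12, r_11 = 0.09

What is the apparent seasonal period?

The largest autocorrelation is r_6 = 0.52; the remaining lags stay at or below 0.20.
The dominant spike at lag 6 indicates a seasonal period of 6.

6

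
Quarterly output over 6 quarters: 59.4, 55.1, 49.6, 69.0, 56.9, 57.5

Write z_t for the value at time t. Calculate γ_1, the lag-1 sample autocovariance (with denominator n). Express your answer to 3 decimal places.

-13.962

Mean z̄ = (59.4 + 55.1 + 49.6 + 69.0 + 56.9 + 57.5)/6 = 57.9167
Σ_{t=1}^{5}(z_t−z̄)(z_{t+1}−z̄) = -83.7736
γ_1 = -83.7736 / 6 = -13.962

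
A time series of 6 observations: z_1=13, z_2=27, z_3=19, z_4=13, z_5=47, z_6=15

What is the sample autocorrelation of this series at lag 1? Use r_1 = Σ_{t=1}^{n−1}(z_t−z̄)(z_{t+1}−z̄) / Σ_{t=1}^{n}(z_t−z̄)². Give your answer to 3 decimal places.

-0.505

Mean z̄ = (13 + 27 + 19 + 13 + 47 + 15)/6 = 22.3333
Deviations from mean: -9.3333, 4.6667, -3.3333, -9.3333, 24.6667, -7.3333
Σ(z_t−z̄)(z_{t+1}−z̄) = (-43.5556) + (-15.5556) + (31.1111) + (-230.2222) + (-180.8889) = -439.1111
Denominator Σ(z_t−z̄)² = 869.3333
r_1 = -439.1111 / 869.3333 = -0.505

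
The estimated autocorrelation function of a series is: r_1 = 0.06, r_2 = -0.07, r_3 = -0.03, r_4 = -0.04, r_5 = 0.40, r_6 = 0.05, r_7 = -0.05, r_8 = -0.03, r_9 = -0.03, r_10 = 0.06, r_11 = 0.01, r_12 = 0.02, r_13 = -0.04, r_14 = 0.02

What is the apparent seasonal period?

5

The largest autocorrelation is r_5 = 0.40; the remaining lags stay at or below 0.06.
The dominant spike at lag 5 indicates a seasonal period of 5.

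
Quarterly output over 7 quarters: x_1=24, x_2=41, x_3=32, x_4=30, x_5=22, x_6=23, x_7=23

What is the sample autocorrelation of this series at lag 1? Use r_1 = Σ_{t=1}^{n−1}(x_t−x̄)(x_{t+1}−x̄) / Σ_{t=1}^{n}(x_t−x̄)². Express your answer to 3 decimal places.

0.179

Mean x̄ = (24 + 41 + 32 + 30 + 22 + 23 + 23)/7 = 27.8571
Σ(x_t−x̄)(x_{t+1}−x̄) = (-50.6939) + (54.4490) + (8.8776) + (-12.5510) + (28.4490) + (23.5918) = 52.1224
Denominator Σ(x_t−x̄)² = 290.8571
r_1 = 52.1224 / 290.8571 = 0.179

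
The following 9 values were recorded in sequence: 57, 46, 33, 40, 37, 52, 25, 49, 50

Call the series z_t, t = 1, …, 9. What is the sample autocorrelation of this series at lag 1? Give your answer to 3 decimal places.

Mean z̄ = (57 + 46 + 33 + 40 + 37 + 52 + 25 + 49 + 50)/9 = 43.2222
Numerator Σ_{t=1}^{8}(z_t−z̄)(z_{t+1}−z̄) = -217.8272
Denominator Σ(z_t−z̄)² = 839.5556
r_1 = -217.8272 / 839.5556 = -0.259

-0.259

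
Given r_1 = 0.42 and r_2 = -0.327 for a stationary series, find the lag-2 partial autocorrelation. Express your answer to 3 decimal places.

-0.611

φ_{22} = (r_2 − r_1²) / (1 − r_1²)
r_1² = (0.42)² = 0.1764
Numerator = -0.327 − 0.1764 = -0.5034; denominator = 1 − 0.1764 = 0.8236
φ_{22} = -0.5034 / 0.8236 = -0.611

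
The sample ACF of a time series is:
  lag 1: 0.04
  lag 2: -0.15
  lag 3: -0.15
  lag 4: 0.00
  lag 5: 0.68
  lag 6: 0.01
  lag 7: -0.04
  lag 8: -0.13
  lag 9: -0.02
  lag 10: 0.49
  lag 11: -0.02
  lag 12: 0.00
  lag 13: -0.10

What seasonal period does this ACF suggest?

The largest autocorrelation is r_5 = 0.68, with a weaker echo at lag 10 (0.49); the remaining lags stay at or below 0.04.
The dominant spike at lag 5 indicates a seasonal period of 5.

5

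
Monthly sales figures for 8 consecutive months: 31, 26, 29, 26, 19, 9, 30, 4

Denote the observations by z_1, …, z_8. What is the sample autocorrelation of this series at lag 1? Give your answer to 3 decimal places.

-0.175

Mean z̄ = (31 + 26 + 29 + 26 + 19 + 9 + 30 + 4)/8 = 21.7500
Deviations from mean: 9.2500, 4.2500, 7.2500, 4.2500, -2.7500, -12.7500, 8.2500, -17.7500
Numerator Σ_{t=1}^{7}(z_t−z̄)(z_{t+1}−z̄) = -127.3125
Denominator Σ(z_t−z̄)² = 727.5000
r_1 = -127.3125 / 727.5000 = -0.175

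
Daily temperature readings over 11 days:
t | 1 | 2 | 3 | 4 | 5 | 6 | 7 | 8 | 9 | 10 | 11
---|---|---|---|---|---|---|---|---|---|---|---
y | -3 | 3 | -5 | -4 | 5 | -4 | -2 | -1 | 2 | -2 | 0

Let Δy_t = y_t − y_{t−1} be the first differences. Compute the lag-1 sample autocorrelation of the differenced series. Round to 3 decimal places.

-0.539

First differences Δy: 6, -8, 1, 9, -9, 2, 1, 3, -4, 2
Mean of differences = 0.3000
Numerator Σ(Δy_t−Δȳ)(Δy_{t+1}−Δȳ) = -159.5900
Denominator Σ(Δy_t−Δȳ)² = 296.1000
r_1(Δy) = -159.5900 / 296.1000 = -0.539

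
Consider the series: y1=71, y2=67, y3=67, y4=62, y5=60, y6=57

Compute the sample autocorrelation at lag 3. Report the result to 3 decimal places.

-0.346

Mean ȳ = (71 + 67 + 67 + 62 + 60 + 57)/6 = 64.0000
Deviations from mean: 7.0000, 3.0000, 3.0000, -2.0000, -4.0000, -7.0000
Numerator Σ_{t=1}^{3}(y_t−ȳ)(y_{t+3}−ȳ) = -47.0000
Denominator Σ(y_t−ȳ)² = 136.0000
r_3 = -47.0000 / 136.0000 = -0.346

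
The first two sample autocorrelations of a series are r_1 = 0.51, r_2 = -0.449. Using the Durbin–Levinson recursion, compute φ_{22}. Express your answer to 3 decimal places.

-0.958

φ_{22} = (r_2 − r_1²) / (1 − r_1²)
r_1² = (0.51)² = 0.2601
Numerator = -0.449 − 0.2601 = -0.7091; denominator = 1 − 0.2601 = 0.7399
φ_{22} = -0.7091 / 0.7399 = -0.958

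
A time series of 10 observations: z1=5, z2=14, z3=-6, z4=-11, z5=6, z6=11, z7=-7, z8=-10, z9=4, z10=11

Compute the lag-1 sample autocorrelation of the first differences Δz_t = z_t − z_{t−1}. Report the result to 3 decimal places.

First differences Δz: 9, -20, -5, 17, 5, -18, -3, 14, 7
Mean of differences = 0.6667
Numerator Σ(Δz_t−Δz̄)(Δz_{t+1}−Δz̄) = -53.7778
Denominator Σ(Δz_t−Δz̄)² = 1394.0000
r_1(Δz) = -53.7778 / 1394.0000 = -0.039

-0.039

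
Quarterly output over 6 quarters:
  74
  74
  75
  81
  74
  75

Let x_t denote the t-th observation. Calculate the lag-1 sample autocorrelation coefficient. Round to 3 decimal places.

-0.193

Mean x̄ = (74 + 74 + 75 + 81 + 74 + 75)/6 = 75.5000
Deviations from mean: -1.5000, -1.5000, -0.5000, 5.5000, -1.5000, -0.5000
Numerator Σ_{t=1}^{5}(x_t−x̄)(x_{t+1}−x̄) = -7.2500
Denominator Σ(x_t−x̄)² = 37.5000
r_1 = -7.2500 / 37.5000 = -0.193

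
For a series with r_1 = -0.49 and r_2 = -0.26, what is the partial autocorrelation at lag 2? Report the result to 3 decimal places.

φ_{22} = (r_2 − r_1²) / (1 − r_1²)
r_1² = (-0.49)² = 0.2401
Numerator = -0.26 − 0.2401 = -0.5001; denominator = 1 − 0.2401 = 0.7599
φ_{22} = -0.5001 / 0.7599 = -0.658

-0.658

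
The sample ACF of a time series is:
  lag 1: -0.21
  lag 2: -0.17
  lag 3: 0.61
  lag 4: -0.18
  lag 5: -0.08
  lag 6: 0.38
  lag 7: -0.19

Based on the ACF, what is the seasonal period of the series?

3

The largest autocorrelation is r_3 = 0.61, with a weaker echo at lag 6 (0.38); the remaining lags stay at or below -0.08.
The dominant spike at lag 3 indicates a seasonal period of 3.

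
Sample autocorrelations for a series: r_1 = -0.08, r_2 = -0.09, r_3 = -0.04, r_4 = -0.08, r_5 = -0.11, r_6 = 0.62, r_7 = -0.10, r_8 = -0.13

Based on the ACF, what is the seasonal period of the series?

The largest autocorrelation is r_6 = 0.62; the remaining lags stay at or below -0.04.
The dominant spike at lag 6 indicates a seasonal period of 6.

6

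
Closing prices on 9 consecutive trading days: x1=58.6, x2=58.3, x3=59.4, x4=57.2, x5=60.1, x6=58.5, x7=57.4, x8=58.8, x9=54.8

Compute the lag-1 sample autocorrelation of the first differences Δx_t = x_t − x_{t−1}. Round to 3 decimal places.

-0.555

First differences Δx: -0.3, 1.1, -2.2, 2.9, -1.6, -1.1, 1.4, -4.0
Mean of differences = -0.4750
Numerator Σ(Δx_t−Δx̄)(Δx_{t+1}−Δx̄) = -19.1381
Denominator Σ(Δx_t−Δx̄)² = 34.4750
r_1(Δx) = -19.1381 / 34.4750 = -0.555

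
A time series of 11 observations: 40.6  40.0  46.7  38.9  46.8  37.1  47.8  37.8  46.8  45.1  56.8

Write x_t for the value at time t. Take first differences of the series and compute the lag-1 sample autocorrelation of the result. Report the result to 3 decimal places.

-0.806

First differences Δx: -0.6, 6.7, -7.8, 7.9, -9.7, 10.7, -10.0, 9.0, -1.7, 11.7
Mean of differences = 1.6200
Numerator Σ(Δx_t−Δx̄)(Δx_{t+1}−Δx̄) = -541.3964
Denominator Σ(Δx_t−Δx̄)² = 671.6160
r_1(Δx) = -541.3964 / 671.6160 = -0.806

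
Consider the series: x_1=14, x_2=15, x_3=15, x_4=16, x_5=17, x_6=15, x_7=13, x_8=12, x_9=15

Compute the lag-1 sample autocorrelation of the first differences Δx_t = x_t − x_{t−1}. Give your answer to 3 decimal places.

0.113

First differences Δx: 1, 0, 1, 1, -2, -2, -1, 3
Mean of differences = 0.1250
Numerator Σ(Δx_t−Δx̄)(Δx_{t+1}−Δx̄) = 2.3594
Denominator Σ(Δx_t−Δx̄)² = 20.8750
r_1(Δx) = 2.3594 / 20.8750 = 0.113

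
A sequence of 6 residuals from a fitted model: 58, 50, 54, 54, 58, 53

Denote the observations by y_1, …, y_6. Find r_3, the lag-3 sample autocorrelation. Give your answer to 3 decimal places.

-0.353

Mean ȳ = (58 + 50 + 54 + 54 + 58 + 53)/6 = 54.5000
Deviations from mean: 3.5000, -4.5000, -0.5000, -0.5000, 3.5000, -1.5000
Numerator Σ_{t=1}^{3}(y_t−ȳ)(y_{t+3}−ȳ) = -16.7500
Denominator Σ(y_t−ȳ)² = 47.5000
r_3 = -16.7500 / 47.5000 = -0.353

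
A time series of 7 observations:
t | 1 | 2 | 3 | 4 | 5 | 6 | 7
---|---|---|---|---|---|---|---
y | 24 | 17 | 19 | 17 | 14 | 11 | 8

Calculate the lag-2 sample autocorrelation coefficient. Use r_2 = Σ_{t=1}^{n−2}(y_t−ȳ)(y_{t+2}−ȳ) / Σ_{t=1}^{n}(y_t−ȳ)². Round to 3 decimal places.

0.182

Mean ȳ = (24 + 17 + 19 + 17 + 14 + 11 + 8)/7 = 15.7143
Deviations from mean: 8.2857, 1.2857, 3.2857, 1.2857, -1.7143, -4.7143, -7.7143
Numerator Σ_{t=1}^{5}(y_t−ȳ)(y_{t+2}−ȳ) = 30.4082
Denominator Σ(y_t−ȳ)² = 167.4286
r_2 = 30.4082 / 167.4286 = 0.182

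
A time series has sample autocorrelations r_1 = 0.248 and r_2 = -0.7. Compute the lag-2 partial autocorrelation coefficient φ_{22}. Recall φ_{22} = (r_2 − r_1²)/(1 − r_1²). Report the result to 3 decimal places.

-0.811

φ_{22} = (r_2 − r_1²) / (1 − r_1²)
r_1² = (0.248)² = 0.061504
Numerator = -0.7 − 0.0615 = -0.7615; denominator = 1 − 0.0615 = 0.9385
φ_{22} = -0.7615 / 0.9385 = -0.811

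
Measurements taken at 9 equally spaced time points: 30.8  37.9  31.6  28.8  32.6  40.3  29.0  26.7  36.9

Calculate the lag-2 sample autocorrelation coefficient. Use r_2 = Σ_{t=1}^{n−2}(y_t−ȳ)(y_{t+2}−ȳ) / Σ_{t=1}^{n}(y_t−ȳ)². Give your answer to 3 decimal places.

-0.630

Mean ȳ = (30.8 + 37.9 + 31.6 + 28.8 + 32.6 + 40.3 + 29.0 + 26.7 + 36.9)/9 = 32.7333
Numerator Σ_{t=1}^{7}(y_t−ȳ)(y_{t+2}−ȳ) = -108.4522
Denominator Σ(y_t−ȳ)² = 172.1600
r_2 = -108.4522 / 172.1600 = -0.630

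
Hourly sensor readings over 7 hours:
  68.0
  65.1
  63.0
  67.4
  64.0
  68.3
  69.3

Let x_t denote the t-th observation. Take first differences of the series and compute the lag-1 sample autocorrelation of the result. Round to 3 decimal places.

-0.463

First differences Δx: -2.9, -2.1, 4.4, -3.4, 4.3, 1.0
Mean of differences = 0.2167
Numerator Σ(Δx_t−Δx̄)(Δx_{t+1}−Δx̄) = -29.1703
Denominator Σ(Δx_t−Δx̄)² = 62.9483
r_1(Δx) = -29.1703 / 62.9483 = -0.463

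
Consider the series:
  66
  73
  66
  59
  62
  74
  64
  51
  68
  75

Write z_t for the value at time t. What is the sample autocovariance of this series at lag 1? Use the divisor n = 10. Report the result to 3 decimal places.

Mean z̄ = (66 + 73 + 66 + 59 + 62 + 74 + 64 + 51 + 68 + 75)/10 = 65.8000
Σ_{t=1}^{9}(z_t−z̄)(z_{t+1}−z̄) = -4.2400
γ_1 = -4.2400 / 10 = -0.424

-0.424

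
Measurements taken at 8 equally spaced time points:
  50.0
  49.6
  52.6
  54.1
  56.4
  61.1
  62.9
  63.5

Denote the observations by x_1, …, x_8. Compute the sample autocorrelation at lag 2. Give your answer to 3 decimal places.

0.281

Mean x̄ = (50.0 + 49.6 + 52.6 + 54.1 + 56.4 + 61.1 + 62.9 + 63.5)/8 = 56.2750
Deviations from mean: -6.2750, -6.6750, -3.6750, -2.1750, 0.1250, 4.8250, 6.6250, 7.2250
Σ(x_t−x̄)(x_{t+2}−x̄) = (23.0606) + (14.5181) + (-0.4594) + (-10.4944) + (0.8281) + (34.8606) = 62.3138
Denominator Σ(x_t−x̄)² = 221.5550
r_2 = 62.3138 / 221.5550 = 0.281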